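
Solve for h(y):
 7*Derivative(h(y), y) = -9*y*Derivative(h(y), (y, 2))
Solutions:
 h(y) = C1 + C2*y^(2/9)


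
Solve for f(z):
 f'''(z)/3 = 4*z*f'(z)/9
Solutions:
 f(z) = C1 + Integral(C2*airyai(6^(2/3)*z/3) + C3*airybi(6^(2/3)*z/3), z)


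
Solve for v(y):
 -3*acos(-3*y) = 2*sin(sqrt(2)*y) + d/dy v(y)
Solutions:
 v(y) = C1 - 3*y*acos(-3*y) - sqrt(1 - 9*y^2) + sqrt(2)*cos(sqrt(2)*y)


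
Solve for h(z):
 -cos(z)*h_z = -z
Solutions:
 h(z) = C1 + Integral(z/cos(z), z)


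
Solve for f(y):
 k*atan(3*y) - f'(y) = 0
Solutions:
 f(y) = C1 + k*(y*atan(3*y) - log(9*y^2 + 1)/6)


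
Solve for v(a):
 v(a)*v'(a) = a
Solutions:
 v(a) = -sqrt(C1 + a^2)
 v(a) = sqrt(C1 + a^2)


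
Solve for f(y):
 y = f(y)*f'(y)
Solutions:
 f(y) = -sqrt(C1 + y^2)
 f(y) = sqrt(C1 + y^2)


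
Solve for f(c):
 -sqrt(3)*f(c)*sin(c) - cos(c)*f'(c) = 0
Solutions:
 f(c) = C1*cos(c)^(sqrt(3))


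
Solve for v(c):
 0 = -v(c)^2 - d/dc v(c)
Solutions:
 v(c) = 1/(C1 + c)


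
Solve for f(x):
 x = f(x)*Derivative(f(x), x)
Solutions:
 f(x) = -sqrt(C1 + x^2)
 f(x) = sqrt(C1 + x^2)


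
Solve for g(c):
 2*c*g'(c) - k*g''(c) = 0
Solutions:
 g(c) = C1 + C2*erf(c*sqrt(-1/k))/sqrt(-1/k)


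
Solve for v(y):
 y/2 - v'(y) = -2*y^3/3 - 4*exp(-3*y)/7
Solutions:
 v(y) = C1 + y^4/6 + y^2/4 - 4*exp(-3*y)/21


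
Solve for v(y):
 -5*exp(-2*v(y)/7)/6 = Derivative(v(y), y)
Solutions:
 v(y) = 7*log(-sqrt(C1 - 5*y)) - 7*log(21)/2
 v(y) = 7*log(C1 - 5*y)/2 - 7*log(21)/2


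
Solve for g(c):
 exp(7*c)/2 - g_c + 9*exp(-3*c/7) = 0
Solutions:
 g(c) = C1 + exp(7*c)/14 - 21*exp(-3*c/7)


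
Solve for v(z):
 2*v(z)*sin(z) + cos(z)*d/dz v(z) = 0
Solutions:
 v(z) = C1*cos(z)^2


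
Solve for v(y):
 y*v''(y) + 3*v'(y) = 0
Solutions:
 v(y) = C1 + C2/y^2


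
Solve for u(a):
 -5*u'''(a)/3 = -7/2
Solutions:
 u(a) = C1 + C2*a + C3*a^2 + 7*a^3/20


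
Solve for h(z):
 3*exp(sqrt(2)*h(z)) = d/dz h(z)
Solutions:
 h(z) = sqrt(2)*(2*log(-1/(C1 + 3*z)) - log(2))/4


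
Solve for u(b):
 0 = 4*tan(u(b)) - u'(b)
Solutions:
 u(b) = pi - asin(C1*exp(4*b))
 u(b) = asin(C1*exp(4*b))


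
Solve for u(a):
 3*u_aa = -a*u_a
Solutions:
 u(a) = C1 + C2*erf(sqrt(6)*a/6)


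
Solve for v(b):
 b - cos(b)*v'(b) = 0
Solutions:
 v(b) = C1 + Integral(b/cos(b), b)


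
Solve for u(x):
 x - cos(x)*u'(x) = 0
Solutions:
 u(x) = C1 + Integral(x/cos(x), x)


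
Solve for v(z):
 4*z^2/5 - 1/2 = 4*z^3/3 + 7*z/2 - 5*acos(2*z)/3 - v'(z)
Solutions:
 v(z) = C1 + z^4/3 - 4*z^3/15 + 7*z^2/4 - 5*z*acos(2*z)/3 + z/2 + 5*sqrt(1 - 4*z^2)/6


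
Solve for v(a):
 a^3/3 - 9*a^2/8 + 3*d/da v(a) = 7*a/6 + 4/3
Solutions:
 v(a) = C1 - a^4/36 + a^3/8 + 7*a^2/36 + 4*a/9


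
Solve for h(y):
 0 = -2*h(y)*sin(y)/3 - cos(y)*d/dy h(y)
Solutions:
 h(y) = C1*cos(y)^(2/3)


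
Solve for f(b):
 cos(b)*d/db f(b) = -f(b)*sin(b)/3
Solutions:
 f(b) = C1*cos(b)^(1/3)


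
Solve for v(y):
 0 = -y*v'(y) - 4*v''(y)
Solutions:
 v(y) = C1 + C2*erf(sqrt(2)*y/4)


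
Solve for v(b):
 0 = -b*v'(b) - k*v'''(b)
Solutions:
 v(b) = C1 + Integral(C2*airyai(b*(-1/k)^(1/3)) + C3*airybi(b*(-1/k)^(1/3)), b)


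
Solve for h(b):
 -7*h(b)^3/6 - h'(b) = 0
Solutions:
 h(b) = -sqrt(3)*sqrt(-1/(C1 - 7*b))
 h(b) = sqrt(3)*sqrt(-1/(C1 - 7*b))


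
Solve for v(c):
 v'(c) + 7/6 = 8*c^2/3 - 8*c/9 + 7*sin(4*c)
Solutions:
 v(c) = C1 + 8*c^3/9 - 4*c^2/9 - 7*c/6 - 7*cos(4*c)/4


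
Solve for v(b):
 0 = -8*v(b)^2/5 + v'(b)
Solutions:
 v(b) = -5/(C1 + 8*b)


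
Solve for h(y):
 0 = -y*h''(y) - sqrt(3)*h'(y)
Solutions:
 h(y) = C1 + C2*y^(1 - sqrt(3))


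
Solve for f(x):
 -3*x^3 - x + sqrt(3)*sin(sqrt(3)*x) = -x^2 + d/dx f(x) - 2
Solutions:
 f(x) = C1 - 3*x^4/4 + x^3/3 - x^2/2 + 2*x - cos(sqrt(3)*x)


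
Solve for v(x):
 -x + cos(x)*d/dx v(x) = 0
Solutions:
 v(x) = C1 + Integral(x/cos(x), x)


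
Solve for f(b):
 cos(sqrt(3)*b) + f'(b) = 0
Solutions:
 f(b) = C1 - sqrt(3)*sin(sqrt(3)*b)/3


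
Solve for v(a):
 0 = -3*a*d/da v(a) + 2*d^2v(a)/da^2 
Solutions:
 v(a) = C1 + C2*erfi(sqrt(3)*a/2)


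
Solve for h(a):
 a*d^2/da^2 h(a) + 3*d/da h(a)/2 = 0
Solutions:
 h(a) = C1 + C2/sqrt(a)


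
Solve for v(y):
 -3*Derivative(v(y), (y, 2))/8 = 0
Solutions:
 v(y) = C1 + C2*y


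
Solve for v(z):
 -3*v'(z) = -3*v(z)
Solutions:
 v(z) = C1*exp(z)


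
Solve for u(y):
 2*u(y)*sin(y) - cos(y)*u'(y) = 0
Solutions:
 u(y) = C1/cos(y)^2


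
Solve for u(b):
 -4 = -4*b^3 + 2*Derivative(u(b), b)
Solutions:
 u(b) = C1 + b^4/2 - 2*b


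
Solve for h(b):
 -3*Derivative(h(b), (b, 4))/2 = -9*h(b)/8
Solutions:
 h(b) = C1*exp(-sqrt(2)*3^(1/4)*b/2) + C2*exp(sqrt(2)*3^(1/4)*b/2) + C3*sin(sqrt(2)*3^(1/4)*b/2) + C4*cos(sqrt(2)*3^(1/4)*b/2)


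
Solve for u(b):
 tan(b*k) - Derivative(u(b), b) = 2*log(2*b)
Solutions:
 u(b) = C1 - 2*b*log(b) - 2*b*log(2) + 2*b + Piecewise((-log(cos(b*k))/k, Ne(k, 0)), (0, True))


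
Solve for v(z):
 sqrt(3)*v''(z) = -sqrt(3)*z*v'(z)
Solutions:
 v(z) = C1 + C2*erf(sqrt(2)*z/2)


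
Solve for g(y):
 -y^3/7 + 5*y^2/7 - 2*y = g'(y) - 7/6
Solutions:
 g(y) = C1 - y^4/28 + 5*y^3/21 - y^2 + 7*y/6


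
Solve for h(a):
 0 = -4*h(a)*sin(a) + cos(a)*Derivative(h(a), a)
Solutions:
 h(a) = C1/cos(a)^4


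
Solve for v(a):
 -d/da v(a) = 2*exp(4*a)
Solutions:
 v(a) = C1 - exp(4*a)/2


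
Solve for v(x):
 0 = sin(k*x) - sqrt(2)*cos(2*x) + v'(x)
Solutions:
 v(x) = C1 + sqrt(2)*sin(2*x)/2 + cos(k*x)/k


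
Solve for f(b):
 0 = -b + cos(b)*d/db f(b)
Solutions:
 f(b) = C1 + Integral(b/cos(b), b)


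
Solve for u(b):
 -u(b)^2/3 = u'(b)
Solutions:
 u(b) = 3/(C1 + b)


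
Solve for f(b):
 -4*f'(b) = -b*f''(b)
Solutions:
 f(b) = C1 + C2*b^5


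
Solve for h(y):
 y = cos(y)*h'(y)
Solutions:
 h(y) = C1 + Integral(y/cos(y), y)


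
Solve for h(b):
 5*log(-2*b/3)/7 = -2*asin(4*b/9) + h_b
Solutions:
 h(b) = C1 + 5*b*log(-b)/7 + 2*b*asin(4*b/9) - 5*b*log(3)/7 - 5*b/7 + 5*b*log(2)/7 + sqrt(81 - 16*b^2)/2


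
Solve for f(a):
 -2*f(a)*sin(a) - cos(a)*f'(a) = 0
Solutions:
 f(a) = C1*cos(a)^2


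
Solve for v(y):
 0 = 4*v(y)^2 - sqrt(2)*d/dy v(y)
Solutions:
 v(y) = -1/(C1 + 2*sqrt(2)*y)


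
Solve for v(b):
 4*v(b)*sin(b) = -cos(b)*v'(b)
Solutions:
 v(b) = C1*cos(b)^4


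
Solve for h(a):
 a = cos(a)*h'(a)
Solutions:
 h(a) = C1 + Integral(a/cos(a), a)


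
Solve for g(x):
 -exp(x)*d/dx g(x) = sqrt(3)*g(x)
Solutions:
 g(x) = C1*exp(sqrt(3)*exp(-x))


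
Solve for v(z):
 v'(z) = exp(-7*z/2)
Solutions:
 v(z) = C1 - 2*exp(-7*z/2)/7


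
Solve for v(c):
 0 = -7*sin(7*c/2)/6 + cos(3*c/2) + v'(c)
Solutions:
 v(c) = C1 - 2*sin(3*c/2)/3 - cos(7*c/2)/3


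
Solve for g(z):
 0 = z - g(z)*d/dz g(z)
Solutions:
 g(z) = -sqrt(C1 + z^2)
 g(z) = sqrt(C1 + z^2)


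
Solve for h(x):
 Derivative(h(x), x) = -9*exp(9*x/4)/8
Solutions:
 h(x) = C1 - exp(9*x/4)/2


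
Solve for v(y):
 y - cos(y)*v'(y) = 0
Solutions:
 v(y) = C1 + Integral(y/cos(y), y)


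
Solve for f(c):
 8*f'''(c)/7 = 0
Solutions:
 f(c) = C1 + C2*c + C3*c^2


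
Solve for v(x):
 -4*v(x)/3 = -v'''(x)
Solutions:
 v(x) = C3*exp(6^(2/3)*x/3) + (C1*sin(2^(2/3)*3^(1/6)*x/2) + C2*cos(2^(2/3)*3^(1/6)*x/2))*exp(-6^(2/3)*x/6)


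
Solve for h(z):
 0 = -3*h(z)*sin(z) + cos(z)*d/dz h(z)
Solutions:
 h(z) = C1/cos(z)^3


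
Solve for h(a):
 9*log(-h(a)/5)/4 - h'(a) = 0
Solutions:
 -4*Integral(1/(log(-_y) - log(5)), (_y, h(a)))/9 = C1 - a


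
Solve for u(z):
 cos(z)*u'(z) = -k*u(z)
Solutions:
 u(z) = C1*exp(k*(log(sin(z) - 1) - log(sin(z) + 1))/2)


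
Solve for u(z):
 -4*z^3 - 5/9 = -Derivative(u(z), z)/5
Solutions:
 u(z) = C1 + 5*z^4 + 25*z/9


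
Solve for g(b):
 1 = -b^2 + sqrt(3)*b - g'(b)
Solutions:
 g(b) = C1 - b^3/3 + sqrt(3)*b^2/2 - b


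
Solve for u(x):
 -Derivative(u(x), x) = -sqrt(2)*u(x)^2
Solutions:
 u(x) = -1/(C1 + sqrt(2)*x)


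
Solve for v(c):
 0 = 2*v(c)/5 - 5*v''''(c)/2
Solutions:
 v(c) = C1*exp(-sqrt(10)*c/5) + C2*exp(sqrt(10)*c/5) + C3*sin(sqrt(10)*c/5) + C4*cos(sqrt(10)*c/5)


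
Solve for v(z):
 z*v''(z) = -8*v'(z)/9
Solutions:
 v(z) = C1 + C2*z^(1/9)


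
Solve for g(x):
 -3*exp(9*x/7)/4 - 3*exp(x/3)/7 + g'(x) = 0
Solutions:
 g(x) = C1 + 7*exp(9*x/7)/12 + 9*exp(x/3)/7


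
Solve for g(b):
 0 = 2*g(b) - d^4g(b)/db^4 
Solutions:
 g(b) = C1*exp(-2^(1/4)*b) + C2*exp(2^(1/4)*b) + C3*sin(2^(1/4)*b) + C4*cos(2^(1/4)*b)


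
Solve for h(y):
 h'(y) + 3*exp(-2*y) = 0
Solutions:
 h(y) = C1 + 3*exp(-2*y)/2


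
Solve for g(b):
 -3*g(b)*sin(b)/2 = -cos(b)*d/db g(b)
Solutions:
 g(b) = C1/cos(b)^(3/2)


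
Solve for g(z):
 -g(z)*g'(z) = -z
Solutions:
 g(z) = -sqrt(C1 + z^2)
 g(z) = sqrt(C1 + z^2)


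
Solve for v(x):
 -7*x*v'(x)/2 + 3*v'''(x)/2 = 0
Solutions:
 v(x) = C1 + Integral(C2*airyai(3^(2/3)*7^(1/3)*x/3) + C3*airybi(3^(2/3)*7^(1/3)*x/3), x)


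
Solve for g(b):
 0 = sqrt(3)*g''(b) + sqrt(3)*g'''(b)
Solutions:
 g(b) = C1 + C2*b + C3*exp(-b)


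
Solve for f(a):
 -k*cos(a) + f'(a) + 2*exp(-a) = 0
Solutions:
 f(a) = C1 + k*sin(a) + 2*exp(-a)


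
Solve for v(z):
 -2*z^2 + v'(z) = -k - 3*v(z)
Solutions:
 v(z) = C1*exp(-3*z) - k/3 + 2*z^2/3 - 4*z/9 + 4/27


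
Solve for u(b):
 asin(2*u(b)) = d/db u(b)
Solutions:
 Integral(1/asin(2*_y), (_y, u(b))) = C1 + b


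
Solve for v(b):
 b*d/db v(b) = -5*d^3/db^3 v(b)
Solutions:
 v(b) = C1 + Integral(C2*airyai(-5^(2/3)*b/5) + C3*airybi(-5^(2/3)*b/5), b)


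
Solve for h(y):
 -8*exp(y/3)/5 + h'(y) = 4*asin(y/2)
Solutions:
 h(y) = C1 + 4*y*asin(y/2) + 4*sqrt(4 - y^2) + 24*exp(y/3)/5


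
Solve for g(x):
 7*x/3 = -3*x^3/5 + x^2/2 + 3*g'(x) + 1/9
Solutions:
 g(x) = C1 + x^4/20 - x^3/18 + 7*x^2/18 - x/27


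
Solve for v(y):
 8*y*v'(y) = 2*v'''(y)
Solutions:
 v(y) = C1 + Integral(C2*airyai(2^(2/3)*y) + C3*airybi(2^(2/3)*y), y)


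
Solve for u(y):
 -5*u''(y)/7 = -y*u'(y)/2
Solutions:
 u(y) = C1 + C2*erfi(sqrt(35)*y/10)


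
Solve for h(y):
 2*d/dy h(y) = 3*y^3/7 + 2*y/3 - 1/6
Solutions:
 h(y) = C1 + 3*y^4/56 + y^2/6 - y/12


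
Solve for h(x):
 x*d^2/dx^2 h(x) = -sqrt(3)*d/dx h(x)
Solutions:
 h(x) = C1 + C2*x^(1 - sqrt(3))


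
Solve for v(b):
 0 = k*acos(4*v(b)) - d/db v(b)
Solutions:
 Integral(1/acos(4*_y), (_y, v(b))) = C1 + b*k


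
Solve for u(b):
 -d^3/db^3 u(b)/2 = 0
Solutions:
 u(b) = C1 + C2*b + C3*b^2


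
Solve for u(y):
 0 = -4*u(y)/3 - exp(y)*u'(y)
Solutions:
 u(y) = C1*exp(4*exp(-y)/3)


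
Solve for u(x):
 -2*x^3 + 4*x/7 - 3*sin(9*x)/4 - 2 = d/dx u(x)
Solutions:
 u(x) = C1 - x^4/2 + 2*x^2/7 - 2*x + cos(9*x)/12


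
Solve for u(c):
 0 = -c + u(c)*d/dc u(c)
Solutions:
 u(c) = -sqrt(C1 + c^2)
 u(c) = sqrt(C1 + c^2)


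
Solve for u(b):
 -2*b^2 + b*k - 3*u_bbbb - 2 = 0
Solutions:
 u(b) = C1 + C2*b + C3*b^2 + C4*b^3 - b^6/540 + b^5*k/360 - b^4/36


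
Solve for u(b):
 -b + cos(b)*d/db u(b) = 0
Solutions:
 u(b) = C1 + Integral(b/cos(b), b)


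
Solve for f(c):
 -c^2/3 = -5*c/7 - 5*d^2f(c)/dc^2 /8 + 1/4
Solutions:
 f(c) = C1 + C2*c + 2*c^4/45 - 4*c^3/21 + c^2/5


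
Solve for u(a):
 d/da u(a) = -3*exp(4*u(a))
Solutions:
 u(a) = log(-I*(1/(C1 + 12*a))^(1/4))
 u(a) = log(I*(1/(C1 + 12*a))^(1/4))
 u(a) = log(-(1/(C1 + 12*a))^(1/4))
 u(a) = log(1/(C1 + 12*a))/4


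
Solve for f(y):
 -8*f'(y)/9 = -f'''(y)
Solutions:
 f(y) = C1 + C2*exp(-2*sqrt(2)*y/3) + C3*exp(2*sqrt(2)*y/3)


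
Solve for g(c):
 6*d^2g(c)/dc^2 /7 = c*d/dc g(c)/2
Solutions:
 g(c) = C1 + C2*erfi(sqrt(42)*c/12)


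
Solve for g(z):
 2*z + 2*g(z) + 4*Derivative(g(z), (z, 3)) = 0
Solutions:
 g(z) = C3*exp(-2^(2/3)*z/2) - z + (C1*sin(2^(2/3)*sqrt(3)*z/4) + C2*cos(2^(2/3)*sqrt(3)*z/4))*exp(2^(2/3)*z/4)


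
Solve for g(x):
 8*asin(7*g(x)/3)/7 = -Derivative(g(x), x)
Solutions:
 Integral(1/asin(7*_y/3), (_y, g(x))) = C1 - 8*x/7


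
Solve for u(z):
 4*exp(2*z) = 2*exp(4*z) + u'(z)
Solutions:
 u(z) = C1 - exp(4*z)/2 + 2*exp(2*z)


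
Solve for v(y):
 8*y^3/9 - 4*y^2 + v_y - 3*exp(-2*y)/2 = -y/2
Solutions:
 v(y) = C1 - 2*y^4/9 + 4*y^3/3 - y^2/4 - 3*exp(-2*y)/4


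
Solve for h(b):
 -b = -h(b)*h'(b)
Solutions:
 h(b) = -sqrt(C1 + b^2)
 h(b) = sqrt(C1 + b^2)


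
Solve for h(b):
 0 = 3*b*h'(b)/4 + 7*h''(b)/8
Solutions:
 h(b) = C1 + C2*erf(sqrt(21)*b/7)


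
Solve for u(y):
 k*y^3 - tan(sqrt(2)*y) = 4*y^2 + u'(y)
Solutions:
 u(y) = C1 + k*y^4/4 - 4*y^3/3 + sqrt(2)*log(cos(sqrt(2)*y))/2


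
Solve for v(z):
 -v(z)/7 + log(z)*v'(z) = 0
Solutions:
 v(z) = C1*exp(li(z)/7)


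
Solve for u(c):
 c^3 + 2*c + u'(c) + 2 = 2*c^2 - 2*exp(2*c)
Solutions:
 u(c) = C1 - c^4/4 + 2*c^3/3 - c^2 - 2*c - exp(2*c)


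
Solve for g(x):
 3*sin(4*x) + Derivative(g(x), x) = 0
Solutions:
 g(x) = C1 + 3*cos(4*x)/4


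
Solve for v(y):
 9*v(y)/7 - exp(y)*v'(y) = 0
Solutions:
 v(y) = C1*exp(-9*exp(-y)/7)


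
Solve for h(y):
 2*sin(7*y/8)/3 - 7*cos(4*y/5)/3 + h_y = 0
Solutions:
 h(y) = C1 + 35*sin(4*y/5)/12 + 16*cos(7*y/8)/21


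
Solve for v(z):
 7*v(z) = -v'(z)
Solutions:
 v(z) = C1*exp(-7*z)


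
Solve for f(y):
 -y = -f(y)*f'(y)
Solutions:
 f(y) = -sqrt(C1 + y^2)
 f(y) = sqrt(C1 + y^2)


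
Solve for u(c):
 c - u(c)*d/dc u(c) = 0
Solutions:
 u(c) = -sqrt(C1 + c^2)
 u(c) = sqrt(C1 + c^2)


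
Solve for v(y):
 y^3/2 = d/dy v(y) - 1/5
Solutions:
 v(y) = C1 + y^4/8 + y/5


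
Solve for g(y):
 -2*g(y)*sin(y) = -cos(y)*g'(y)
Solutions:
 g(y) = C1/cos(y)^2


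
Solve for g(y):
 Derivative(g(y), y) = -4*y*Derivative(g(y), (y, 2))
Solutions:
 g(y) = C1 + C2*y^(3/4)


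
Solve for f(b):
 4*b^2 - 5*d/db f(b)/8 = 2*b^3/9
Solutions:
 f(b) = C1 - 4*b^4/45 + 32*b^3/15


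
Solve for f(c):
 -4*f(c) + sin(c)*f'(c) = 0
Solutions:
 f(c) = C1*(cos(c)^2 - 2*cos(c) + 1)/(cos(c)^2 + 2*cos(c) + 1)


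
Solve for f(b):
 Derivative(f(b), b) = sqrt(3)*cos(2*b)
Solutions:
 f(b) = C1 + sqrt(3)*sin(2*b)/2


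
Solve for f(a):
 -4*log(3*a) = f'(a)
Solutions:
 f(a) = C1 - 4*a*log(a) - a*log(81) + 4*a


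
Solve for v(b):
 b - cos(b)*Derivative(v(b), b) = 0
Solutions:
 v(b) = C1 + Integral(b/cos(b), b)


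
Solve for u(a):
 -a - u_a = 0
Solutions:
 u(a) = C1 - a^2/2


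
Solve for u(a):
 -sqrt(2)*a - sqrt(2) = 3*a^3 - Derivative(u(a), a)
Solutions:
 u(a) = C1 + 3*a^4/4 + sqrt(2)*a^2/2 + sqrt(2)*a


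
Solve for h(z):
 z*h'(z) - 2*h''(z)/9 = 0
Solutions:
 h(z) = C1 + C2*erfi(3*z/2)


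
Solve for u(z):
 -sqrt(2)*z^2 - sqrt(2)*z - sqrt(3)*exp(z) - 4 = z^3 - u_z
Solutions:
 u(z) = C1 + z^4/4 + sqrt(2)*z^3/3 + sqrt(2)*z^2/2 + 4*z + sqrt(3)*exp(z)


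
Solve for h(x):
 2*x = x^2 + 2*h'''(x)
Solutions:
 h(x) = C1 + C2*x + C3*x^2 - x^5/120 + x^4/24


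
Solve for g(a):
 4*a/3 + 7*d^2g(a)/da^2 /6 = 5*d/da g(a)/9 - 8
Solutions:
 g(a) = C1 + C2*exp(10*a/21) + 6*a^2/5 + 486*a/25


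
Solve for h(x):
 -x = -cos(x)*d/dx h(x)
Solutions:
 h(x) = C1 + Integral(x/cos(x), x)


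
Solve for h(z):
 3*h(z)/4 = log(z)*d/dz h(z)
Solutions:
 h(z) = C1*exp(3*li(z)/4)


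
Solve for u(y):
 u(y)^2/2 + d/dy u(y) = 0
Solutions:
 u(y) = 2/(C1 + y)


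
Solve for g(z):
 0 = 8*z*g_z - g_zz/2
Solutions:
 g(z) = C1 + C2*erfi(2*sqrt(2)*z)


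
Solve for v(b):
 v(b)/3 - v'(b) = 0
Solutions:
 v(b) = C1*exp(b/3)


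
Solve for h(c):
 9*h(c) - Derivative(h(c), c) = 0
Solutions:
 h(c) = C1*exp(9*c)


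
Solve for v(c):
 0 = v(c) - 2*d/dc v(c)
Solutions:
 v(c) = C1*exp(c/2)


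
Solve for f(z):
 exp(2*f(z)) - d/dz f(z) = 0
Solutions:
 f(z) = log(-sqrt(-1/(C1 + z))) - log(2)/2
 f(z) = log(-1/(C1 + z))/2 - log(2)/2


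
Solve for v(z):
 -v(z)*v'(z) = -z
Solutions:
 v(z) = -sqrt(C1 + z^2)
 v(z) = sqrt(C1 + z^2)


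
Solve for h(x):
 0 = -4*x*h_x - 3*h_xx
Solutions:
 h(x) = C1 + C2*erf(sqrt(6)*x/3)


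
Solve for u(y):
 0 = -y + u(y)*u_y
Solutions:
 u(y) = -sqrt(C1 + y^2)
 u(y) = sqrt(C1 + y^2)


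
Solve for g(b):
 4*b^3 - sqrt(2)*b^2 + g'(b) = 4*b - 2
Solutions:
 g(b) = C1 - b^4 + sqrt(2)*b^3/3 + 2*b^2 - 2*b


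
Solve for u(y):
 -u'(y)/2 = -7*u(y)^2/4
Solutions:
 u(y) = -2/(C1 + 7*y)


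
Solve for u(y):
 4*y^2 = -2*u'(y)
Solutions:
 u(y) = C1 - 2*y^3/3


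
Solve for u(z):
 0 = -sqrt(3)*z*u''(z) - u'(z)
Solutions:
 u(z) = C1 + C2*z^(1 - sqrt(3)/3)


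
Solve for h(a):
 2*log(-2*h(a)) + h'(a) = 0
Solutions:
 Integral(1/(log(-_y) + log(2)), (_y, h(a)))/2 = C1 - a


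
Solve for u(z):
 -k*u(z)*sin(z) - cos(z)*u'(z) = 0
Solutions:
 u(z) = C1*exp(k*log(cos(z)))


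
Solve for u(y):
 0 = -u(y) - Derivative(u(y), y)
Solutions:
 u(y) = C1*exp(-y)


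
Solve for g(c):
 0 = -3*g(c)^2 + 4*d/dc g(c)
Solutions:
 g(c) = -4/(C1 + 3*c)


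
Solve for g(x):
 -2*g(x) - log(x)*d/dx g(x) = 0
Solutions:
 g(x) = C1*exp(-2*li(x))


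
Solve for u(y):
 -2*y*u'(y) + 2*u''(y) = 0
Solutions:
 u(y) = C1 + C2*erfi(sqrt(2)*y/2)


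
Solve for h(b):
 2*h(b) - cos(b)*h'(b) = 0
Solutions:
 h(b) = C1*(sin(b) + 1)/(sin(b) - 1)


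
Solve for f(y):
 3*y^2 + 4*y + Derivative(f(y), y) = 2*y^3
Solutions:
 f(y) = C1 + y^4/2 - y^3 - 2*y^2


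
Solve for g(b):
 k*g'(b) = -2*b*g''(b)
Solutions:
 g(b) = C1 + b^(1 - re(k)/2)*(C2*sin(log(b)*Abs(im(k))/2) + C3*cos(log(b)*im(k)/2))


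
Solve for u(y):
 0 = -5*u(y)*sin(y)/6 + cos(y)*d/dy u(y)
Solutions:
 u(y) = C1/cos(y)^(5/6)


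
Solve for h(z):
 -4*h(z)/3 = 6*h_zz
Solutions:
 h(z) = C1*sin(sqrt(2)*z/3) + C2*cos(sqrt(2)*z/3)


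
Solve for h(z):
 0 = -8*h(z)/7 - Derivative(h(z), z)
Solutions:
 h(z) = C1*exp(-8*z/7)


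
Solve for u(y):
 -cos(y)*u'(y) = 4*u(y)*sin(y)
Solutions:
 u(y) = C1*cos(y)^4


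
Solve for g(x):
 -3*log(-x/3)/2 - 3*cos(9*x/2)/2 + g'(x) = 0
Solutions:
 g(x) = C1 + 3*x*log(-x)/2 - 3*x*log(3)/2 - 3*x/2 + sin(9*x/2)/3


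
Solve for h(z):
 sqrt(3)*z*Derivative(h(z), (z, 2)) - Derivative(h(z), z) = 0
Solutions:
 h(z) = C1 + C2*z^(sqrt(3)/3 + 1)


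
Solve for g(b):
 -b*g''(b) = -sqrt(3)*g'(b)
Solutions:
 g(b) = C1 + C2*b^(1 + sqrt(3))


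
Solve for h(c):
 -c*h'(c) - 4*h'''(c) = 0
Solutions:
 h(c) = C1 + Integral(C2*airyai(-2^(1/3)*c/2) + C3*airybi(-2^(1/3)*c/2), c)


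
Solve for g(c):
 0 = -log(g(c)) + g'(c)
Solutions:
 li(g(c)) = C1 + c


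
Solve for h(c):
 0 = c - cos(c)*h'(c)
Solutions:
 h(c) = C1 + Integral(c/cos(c), c)


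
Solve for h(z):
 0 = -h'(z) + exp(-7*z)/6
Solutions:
 h(z) = C1 - exp(-7*z)/42


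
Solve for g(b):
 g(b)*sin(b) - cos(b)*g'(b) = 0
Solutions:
 g(b) = C1/cos(b)


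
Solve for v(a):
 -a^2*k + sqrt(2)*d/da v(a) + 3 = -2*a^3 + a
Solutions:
 v(a) = C1 - sqrt(2)*a^4/4 + sqrt(2)*a^3*k/6 + sqrt(2)*a^2/4 - 3*sqrt(2)*a/2


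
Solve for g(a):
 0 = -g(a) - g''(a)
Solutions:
 g(a) = C1*sin(a) + C2*cos(a)


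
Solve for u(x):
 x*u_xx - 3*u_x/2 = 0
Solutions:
 u(x) = C1 + C2*x^(5/2)


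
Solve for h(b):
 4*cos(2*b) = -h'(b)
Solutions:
 h(b) = C1 - 2*sin(2*b)


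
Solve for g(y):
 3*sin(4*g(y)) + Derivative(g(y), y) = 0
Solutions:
 g(y) = -acos((-C1 - exp(24*y))/(C1 - exp(24*y)))/4 + pi/2
 g(y) = acos((-C1 - exp(24*y))/(C1 - exp(24*y)))/4


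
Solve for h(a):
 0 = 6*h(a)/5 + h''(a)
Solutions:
 h(a) = C1*sin(sqrt(30)*a/5) + C2*cos(sqrt(30)*a/5)


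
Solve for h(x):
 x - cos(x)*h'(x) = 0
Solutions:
 h(x) = C1 + Integral(x/cos(x), x)


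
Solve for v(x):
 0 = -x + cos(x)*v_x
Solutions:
 v(x) = C1 + Integral(x/cos(x), x)


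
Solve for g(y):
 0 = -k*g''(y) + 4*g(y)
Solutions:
 g(y) = C1*exp(-2*y*sqrt(1/k)) + C2*exp(2*y*sqrt(1/k))


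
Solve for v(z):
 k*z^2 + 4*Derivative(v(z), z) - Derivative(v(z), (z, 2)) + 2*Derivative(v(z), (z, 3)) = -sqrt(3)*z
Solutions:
 v(z) = C1 - k*z^3/12 - k*z^2/16 + 7*k*z/32 - sqrt(3)*z^2/8 - sqrt(3)*z/16 + (C2*sin(sqrt(31)*z/4) + C3*cos(sqrt(31)*z/4))*exp(z/4)


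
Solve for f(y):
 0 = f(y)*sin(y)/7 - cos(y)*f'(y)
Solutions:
 f(y) = C1/cos(y)^(1/7)


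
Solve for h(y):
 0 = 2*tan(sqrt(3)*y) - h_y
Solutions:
 h(y) = C1 - 2*sqrt(3)*log(cos(sqrt(3)*y))/3


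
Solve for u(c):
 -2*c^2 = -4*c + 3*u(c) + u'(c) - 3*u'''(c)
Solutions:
 u(c) = C1*exp(-2^(1/3)*c*(2/(5*sqrt(29) + 27)^(1/3) + 2^(1/3)*(5*sqrt(29) + 27)^(1/3))/12)*sin(2^(1/3)*sqrt(3)*c*(-2^(1/3)*(5*sqrt(29) + 27)^(1/3) + 2/(5*sqrt(29) + 27)^(1/3))/12) + C2*exp(-2^(1/3)*c*(2/(5*sqrt(29) + 27)^(1/3) + 2^(1/3)*(5*sqrt(29) + 27)^(1/3))/12)*cos(2^(1/3)*sqrt(3)*c*(-2^(1/3)*(5*sqrt(29) + 27)^(1/3) + 2/(5*sqrt(29) + 27)^(1/3))/12) + C3*exp(2^(1/3)*c*(2/(5*sqrt(29) + 27)^(1/3) + 2^(1/3)*(5*sqrt(29) + 27)^(1/3))/6) - 2*c^2/3 + 16*c/9 - 16/27


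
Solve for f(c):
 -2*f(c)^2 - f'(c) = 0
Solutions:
 f(c) = 1/(C1 + 2*c)


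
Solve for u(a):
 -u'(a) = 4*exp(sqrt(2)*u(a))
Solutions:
 u(a) = sqrt(2)*(2*log(1/(C1 + 4*a)) - log(2))/4


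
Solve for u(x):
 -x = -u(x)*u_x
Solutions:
 u(x) = -sqrt(C1 + x^2)
 u(x) = sqrt(C1 + x^2)


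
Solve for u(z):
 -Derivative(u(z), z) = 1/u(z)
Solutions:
 u(z) = -sqrt(C1 - 2*z)
 u(z) = sqrt(C1 - 2*z)


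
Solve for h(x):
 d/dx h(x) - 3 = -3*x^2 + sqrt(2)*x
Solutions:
 h(x) = C1 - x^3 + sqrt(2)*x^2/2 + 3*x


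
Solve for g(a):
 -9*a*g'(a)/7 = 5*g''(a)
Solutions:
 g(a) = C1 + C2*erf(3*sqrt(70)*a/70)


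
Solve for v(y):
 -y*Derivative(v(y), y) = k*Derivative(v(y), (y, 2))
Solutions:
 v(y) = C1 + C2*sqrt(k)*erf(sqrt(2)*y*sqrt(1/k)/2)


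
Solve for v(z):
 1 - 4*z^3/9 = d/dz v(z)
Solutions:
 v(z) = C1 - z^4/9 + z


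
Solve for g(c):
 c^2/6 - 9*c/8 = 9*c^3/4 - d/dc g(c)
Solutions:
 g(c) = C1 + 9*c^4/16 - c^3/18 + 9*c^2/16


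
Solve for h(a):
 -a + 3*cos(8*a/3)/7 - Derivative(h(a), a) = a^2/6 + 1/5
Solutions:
 h(a) = C1 - a^3/18 - a^2/2 - a/5 + 9*sin(8*a/3)/56


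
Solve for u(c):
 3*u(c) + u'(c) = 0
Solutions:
 u(c) = C1*exp(-3*c)


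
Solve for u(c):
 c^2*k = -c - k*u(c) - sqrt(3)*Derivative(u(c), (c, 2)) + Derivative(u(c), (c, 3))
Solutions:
 u(c) = C1*exp(c*(-3^(1/3)*(-9*k/2 + sqrt((9*k + 2*sqrt(3))^2 - 12)/2 - sqrt(3))^(1/3) + sqrt(3) - 3^(2/3)/(-9*k/2 + sqrt((9*k + 2*sqrt(3))^2 - 12)/2 - sqrt(3))^(1/3))/3) + C2*exp(c*(3^(1/3)*(-9*k/2 + sqrt((9*k + 2*sqrt(3))^2 - 12)/2 - sqrt(3))^(1/3)/6 - 3^(5/6)*I*(-9*k/2 + sqrt((9*k + 2*sqrt(3))^2 - 12)/2 - sqrt(3))^(1/3)/6 + sqrt(3)/3 - 2/((-3^(1/3) + 3^(5/6)*I)*(-9*k/2 + sqrt((9*k + 2*sqrt(3))^2 - 12)/2 - sqrt(3))^(1/3)))) + C3*exp(c*(3^(1/3)*(-9*k/2 + sqrt((9*k + 2*sqrt(3))^2 - 12)/2 - sqrt(3))^(1/3)/6 + 3^(5/6)*I*(-9*k/2 + sqrt((9*k + 2*sqrt(3))^2 - 12)/2 - sqrt(3))^(1/3)/6 + sqrt(3)/3 + 2/((3^(1/3) + 3^(5/6)*I)*(-9*k/2 + sqrt((9*k + 2*sqrt(3))^2 - 12)/2 - sqrt(3))^(1/3)))) - c^2 - c/k + 2*sqrt(3)/k


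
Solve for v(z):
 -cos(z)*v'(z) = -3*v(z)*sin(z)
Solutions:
 v(z) = C1/cos(z)^3


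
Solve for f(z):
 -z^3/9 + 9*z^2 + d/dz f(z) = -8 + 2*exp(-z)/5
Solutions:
 f(z) = C1 + z^4/36 - 3*z^3 - 8*z - 2*exp(-z)/5


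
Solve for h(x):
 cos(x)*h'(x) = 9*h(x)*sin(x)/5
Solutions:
 h(x) = C1/cos(x)^(9/5)


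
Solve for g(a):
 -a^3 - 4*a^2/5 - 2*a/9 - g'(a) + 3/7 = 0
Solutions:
 g(a) = C1 - a^4/4 - 4*a^3/15 - a^2/9 + 3*a/7


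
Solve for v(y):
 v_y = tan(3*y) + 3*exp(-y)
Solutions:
 v(y) = C1 + log(tan(3*y)^2 + 1)/6 - 3*exp(-y)


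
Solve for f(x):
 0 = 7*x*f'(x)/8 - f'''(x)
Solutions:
 f(x) = C1 + Integral(C2*airyai(7^(1/3)*x/2) + C3*airybi(7^(1/3)*x/2), x)


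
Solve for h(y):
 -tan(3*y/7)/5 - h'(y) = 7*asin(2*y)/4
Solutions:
 h(y) = C1 - 7*y*asin(2*y)/4 - 7*sqrt(1 - 4*y^2)/8 + 7*log(cos(3*y/7))/15


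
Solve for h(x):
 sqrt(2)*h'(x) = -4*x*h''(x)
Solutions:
 h(x) = C1 + C2*x^(1 - sqrt(2)/4)


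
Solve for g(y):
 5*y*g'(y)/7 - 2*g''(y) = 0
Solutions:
 g(y) = C1 + C2*erfi(sqrt(35)*y/14)


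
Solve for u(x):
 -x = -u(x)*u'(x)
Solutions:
 u(x) = -sqrt(C1 + x^2)
 u(x) = sqrt(C1 + x^2)


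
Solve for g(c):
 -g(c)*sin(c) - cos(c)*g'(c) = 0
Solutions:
 g(c) = C1*cos(c)


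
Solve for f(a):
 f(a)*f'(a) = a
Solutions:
 f(a) = -sqrt(C1 + a^2)
 f(a) = sqrt(C1 + a^2)


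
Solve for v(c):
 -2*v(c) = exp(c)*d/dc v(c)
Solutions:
 v(c) = C1*exp(2*exp(-c))


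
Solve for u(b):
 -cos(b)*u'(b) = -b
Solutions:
 u(b) = C1 + Integral(b/cos(b), b)


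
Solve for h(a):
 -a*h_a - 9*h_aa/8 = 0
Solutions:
 h(a) = C1 + C2*erf(2*a/3)


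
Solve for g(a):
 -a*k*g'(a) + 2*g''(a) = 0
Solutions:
 g(a) = Piecewise((-sqrt(pi)*C1*erf(a*sqrt(-k)/2)/sqrt(-k) - C2, (k > 0) | (k < 0)), (-C1*a - C2, True))


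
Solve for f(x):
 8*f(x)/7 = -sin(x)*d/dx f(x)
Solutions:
 f(x) = C1*(cos(x) + 1)^(4/7)/(cos(x) - 1)^(4/7)


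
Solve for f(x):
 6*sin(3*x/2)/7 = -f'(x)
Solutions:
 f(x) = C1 + 4*cos(3*x/2)/7


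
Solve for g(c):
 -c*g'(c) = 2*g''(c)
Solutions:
 g(c) = C1 + C2*erf(c/2)


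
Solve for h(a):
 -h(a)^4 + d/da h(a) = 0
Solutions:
 h(a) = (-1/(C1 + 3*a))^(1/3)
 h(a) = (-1/(C1 + a))^(1/3)*(-3^(2/3) - 3*3^(1/6)*I)/6
 h(a) = (-1/(C1 + a))^(1/3)*(-3^(2/3) + 3*3^(1/6)*I)/6


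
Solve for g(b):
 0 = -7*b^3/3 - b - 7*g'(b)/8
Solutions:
 g(b) = C1 - 2*b^4/3 - 4*b^2/7


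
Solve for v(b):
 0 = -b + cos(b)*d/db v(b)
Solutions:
 v(b) = C1 + Integral(b/cos(b), b)


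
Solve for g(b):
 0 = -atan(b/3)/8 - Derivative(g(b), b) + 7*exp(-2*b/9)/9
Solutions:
 g(b) = C1 - b*atan(b/3)/8 + 3*log(b^2 + 9)/16 - 7*exp(-2*b/9)/2


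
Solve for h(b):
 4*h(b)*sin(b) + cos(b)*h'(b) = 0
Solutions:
 h(b) = C1*cos(b)^4


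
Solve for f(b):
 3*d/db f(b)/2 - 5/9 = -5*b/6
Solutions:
 f(b) = C1 - 5*b^2/18 + 10*b/27


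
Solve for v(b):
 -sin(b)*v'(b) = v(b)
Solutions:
 v(b) = C1*sqrt(cos(b) + 1)/sqrt(cos(b) - 1)


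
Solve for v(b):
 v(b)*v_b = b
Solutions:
 v(b) = -sqrt(C1 + b^2)
 v(b) = sqrt(C1 + b^2)


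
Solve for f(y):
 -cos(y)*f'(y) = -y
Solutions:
 f(y) = C1 + Integral(y/cos(y), y)


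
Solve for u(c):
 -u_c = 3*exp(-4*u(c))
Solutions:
 u(c) = log(-I*(C1 - 12*c)^(1/4))
 u(c) = log(I*(C1 - 12*c)^(1/4))
 u(c) = log(-(C1 - 12*c)^(1/4))
 u(c) = log(C1 - 12*c)/4


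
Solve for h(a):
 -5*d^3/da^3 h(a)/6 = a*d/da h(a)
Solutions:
 h(a) = C1 + Integral(C2*airyai(-5^(2/3)*6^(1/3)*a/5) + C3*airybi(-5^(2/3)*6^(1/3)*a/5), a)


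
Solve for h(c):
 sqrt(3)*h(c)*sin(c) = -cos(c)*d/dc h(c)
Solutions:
 h(c) = C1*cos(c)^(sqrt(3))


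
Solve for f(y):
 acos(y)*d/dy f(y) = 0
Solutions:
 f(y) = C1


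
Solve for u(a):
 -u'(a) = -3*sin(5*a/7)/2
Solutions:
 u(a) = C1 - 21*cos(5*a/7)/10


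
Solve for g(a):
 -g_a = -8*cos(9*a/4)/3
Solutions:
 g(a) = C1 + 32*sin(9*a/4)/27


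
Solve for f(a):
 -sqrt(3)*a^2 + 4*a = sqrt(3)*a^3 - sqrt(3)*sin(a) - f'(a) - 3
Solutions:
 f(a) = C1 + sqrt(3)*a^4/4 + sqrt(3)*a^3/3 - 2*a^2 - 3*a + sqrt(3)*cos(a)


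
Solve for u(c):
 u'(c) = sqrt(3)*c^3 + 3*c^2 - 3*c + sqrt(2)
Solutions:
 u(c) = C1 + sqrt(3)*c^4/4 + c^3 - 3*c^2/2 + sqrt(2)*c


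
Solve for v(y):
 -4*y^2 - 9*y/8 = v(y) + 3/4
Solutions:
 v(y) = -4*y^2 - 9*y/8 - 3/4


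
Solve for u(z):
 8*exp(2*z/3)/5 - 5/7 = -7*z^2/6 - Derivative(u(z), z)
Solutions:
 u(z) = C1 - 7*z^3/18 + 5*z/7 - 12*exp(2*z/3)/5


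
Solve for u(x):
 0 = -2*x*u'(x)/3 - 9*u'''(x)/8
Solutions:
 u(x) = C1 + Integral(C2*airyai(-2*2^(1/3)*x/3) + C3*airybi(-2*2^(1/3)*x/3), x)


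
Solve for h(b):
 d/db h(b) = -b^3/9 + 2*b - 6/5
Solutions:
 h(b) = C1 - b^4/36 + b^2 - 6*b/5


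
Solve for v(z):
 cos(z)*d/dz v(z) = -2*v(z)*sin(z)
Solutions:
 v(z) = C1*cos(z)^2


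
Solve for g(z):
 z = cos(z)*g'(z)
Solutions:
 g(z) = C1 + Integral(z/cos(z), z)


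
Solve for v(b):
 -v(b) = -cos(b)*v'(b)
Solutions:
 v(b) = C1*sqrt(sin(b) + 1)/sqrt(sin(b) - 1)


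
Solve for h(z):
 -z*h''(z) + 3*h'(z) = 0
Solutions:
 h(z) = C1 + C2*z^4


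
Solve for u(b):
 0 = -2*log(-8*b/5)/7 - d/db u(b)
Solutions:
 u(b) = C1 - 2*b*log(-b)/7 + 2*b*(-3*log(2) + 1 + log(5))/7


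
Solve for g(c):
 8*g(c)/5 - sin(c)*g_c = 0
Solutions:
 g(c) = C1*(cos(c) - 1)^(4/5)/(cos(c) + 1)^(4/5)


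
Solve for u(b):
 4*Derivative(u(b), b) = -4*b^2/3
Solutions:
 u(b) = C1 - b^3/9


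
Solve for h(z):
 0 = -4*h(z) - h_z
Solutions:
 h(z) = C1*exp(-4*z)


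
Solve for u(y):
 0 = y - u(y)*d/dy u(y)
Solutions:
 u(y) = -sqrt(C1 + y^2)
 u(y) = sqrt(C1 + y^2)


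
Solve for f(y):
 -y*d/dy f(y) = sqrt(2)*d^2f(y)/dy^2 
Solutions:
 f(y) = C1 + C2*erf(2^(1/4)*y/2)


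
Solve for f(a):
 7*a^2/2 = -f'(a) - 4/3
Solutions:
 f(a) = C1 - 7*a^3/6 - 4*a/3


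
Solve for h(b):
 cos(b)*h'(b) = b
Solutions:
 h(b) = C1 + Integral(b/cos(b), b)


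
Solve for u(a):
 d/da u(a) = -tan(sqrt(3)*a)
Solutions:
 u(a) = C1 + sqrt(3)*log(cos(sqrt(3)*a))/3


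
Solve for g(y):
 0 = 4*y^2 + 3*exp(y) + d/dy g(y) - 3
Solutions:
 g(y) = C1 - 4*y^3/3 + 3*y - 3*exp(y)


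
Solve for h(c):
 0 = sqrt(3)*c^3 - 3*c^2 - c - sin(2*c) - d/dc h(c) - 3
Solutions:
 h(c) = C1 + sqrt(3)*c^4/4 - c^3 - c^2/2 - 3*c + cos(2*c)/2


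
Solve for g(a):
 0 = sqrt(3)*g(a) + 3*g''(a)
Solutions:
 g(a) = C1*sin(3^(3/4)*a/3) + C2*cos(3^(3/4)*a/3)


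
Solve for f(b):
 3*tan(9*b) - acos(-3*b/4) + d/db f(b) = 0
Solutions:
 f(b) = C1 + b*acos(-3*b/4) + sqrt(16 - 9*b^2)/3 + log(cos(9*b))/3


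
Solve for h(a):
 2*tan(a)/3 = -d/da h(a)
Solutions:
 h(a) = C1 + 2*log(cos(a))/3


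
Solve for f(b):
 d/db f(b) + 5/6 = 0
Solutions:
 f(b) = C1 - 5*b/6


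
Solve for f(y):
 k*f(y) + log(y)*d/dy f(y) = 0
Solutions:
 f(y) = C1*exp(-k*li(y))


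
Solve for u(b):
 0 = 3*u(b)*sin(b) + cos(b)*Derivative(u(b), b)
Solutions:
 u(b) = C1*cos(b)^3


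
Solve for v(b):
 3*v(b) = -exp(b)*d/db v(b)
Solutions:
 v(b) = C1*exp(3*exp(-b))


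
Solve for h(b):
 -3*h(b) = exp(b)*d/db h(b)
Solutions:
 h(b) = C1*exp(3*exp(-b))


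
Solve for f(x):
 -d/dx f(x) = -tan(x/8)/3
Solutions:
 f(x) = C1 - 8*log(cos(x/8))/3


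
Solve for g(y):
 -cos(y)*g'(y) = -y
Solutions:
 g(y) = C1 + Integral(y/cos(y), y)


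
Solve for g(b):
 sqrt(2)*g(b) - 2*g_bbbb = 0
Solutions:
 g(b) = C1*exp(-2^(7/8)*b/2) + C2*exp(2^(7/8)*b/2) + C3*sin(2^(7/8)*b/2) + C4*cos(2^(7/8)*b/2)


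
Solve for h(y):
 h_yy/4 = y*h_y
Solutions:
 h(y) = C1 + C2*erfi(sqrt(2)*y)


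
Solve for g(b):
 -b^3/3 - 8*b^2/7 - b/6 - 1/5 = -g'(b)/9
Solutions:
 g(b) = C1 + 3*b^4/4 + 24*b^3/7 + 3*b^2/4 + 9*b/5


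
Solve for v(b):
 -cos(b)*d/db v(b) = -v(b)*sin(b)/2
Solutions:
 v(b) = C1/sqrt(cos(b))


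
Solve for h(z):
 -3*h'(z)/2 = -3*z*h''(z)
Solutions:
 h(z) = C1 + C2*z^(3/2)


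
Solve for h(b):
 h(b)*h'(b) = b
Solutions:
 h(b) = -sqrt(C1 + b^2)
 h(b) = sqrt(C1 + b^2)


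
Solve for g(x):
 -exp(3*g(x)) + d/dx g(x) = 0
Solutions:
 g(x) = log(-1/(C1 + 3*x))/3
 g(x) = log((-1/(C1 + x))^(1/3)*(-3^(2/3) - 3*3^(1/6)*I)/6)
 g(x) = log((-1/(C1 + x))^(1/3)*(-3^(2/3) + 3*3^(1/6)*I)/6)


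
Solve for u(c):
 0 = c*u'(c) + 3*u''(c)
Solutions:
 u(c) = C1 + C2*erf(sqrt(6)*c/6)


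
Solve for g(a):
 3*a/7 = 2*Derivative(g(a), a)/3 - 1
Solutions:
 g(a) = C1 + 9*a^2/28 + 3*a/2


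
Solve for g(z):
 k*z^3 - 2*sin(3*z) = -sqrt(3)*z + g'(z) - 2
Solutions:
 g(z) = C1 + k*z^4/4 + sqrt(3)*z^2/2 + 2*z + 2*cos(3*z)/3


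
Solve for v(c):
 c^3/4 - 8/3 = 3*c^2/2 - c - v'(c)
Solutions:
 v(c) = C1 - c^4/16 + c^3/2 - c^2/2 + 8*c/3


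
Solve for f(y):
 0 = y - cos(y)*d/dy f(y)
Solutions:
 f(y) = C1 + Integral(y/cos(y), y)


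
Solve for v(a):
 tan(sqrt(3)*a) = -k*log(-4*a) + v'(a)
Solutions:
 v(a) = C1 + a*k*(log(-a) - 1) + 2*a*k*log(2) - sqrt(3)*log(cos(sqrt(3)*a))/3


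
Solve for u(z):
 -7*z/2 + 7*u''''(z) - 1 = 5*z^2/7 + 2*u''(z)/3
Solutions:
 u(z) = C1 + C2*z + C3*exp(-sqrt(42)*z/21) + C4*exp(sqrt(42)*z/21) - 5*z^4/56 - 7*z^3/8 - 12*z^2


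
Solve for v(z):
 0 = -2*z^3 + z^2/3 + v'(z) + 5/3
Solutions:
 v(z) = C1 + z^4/2 - z^3/9 - 5*z/3


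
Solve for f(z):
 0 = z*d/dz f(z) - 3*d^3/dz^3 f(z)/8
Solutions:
 f(z) = C1 + Integral(C2*airyai(2*3^(2/3)*z/3) + C3*airybi(2*3^(2/3)*z/3), z)


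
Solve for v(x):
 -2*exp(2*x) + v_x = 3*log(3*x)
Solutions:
 v(x) = C1 + 3*x*log(x) + 3*x*(-1 + log(3)) + exp(2*x)


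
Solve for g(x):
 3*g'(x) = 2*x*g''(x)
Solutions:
 g(x) = C1 + C2*x^(5/2)


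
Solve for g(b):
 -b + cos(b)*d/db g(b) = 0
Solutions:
 g(b) = C1 + Integral(b/cos(b), b)


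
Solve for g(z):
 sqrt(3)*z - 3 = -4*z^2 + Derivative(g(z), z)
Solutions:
 g(z) = C1 + 4*z^3/3 + sqrt(3)*z^2/2 - 3*z


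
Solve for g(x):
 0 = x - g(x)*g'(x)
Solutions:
 g(x) = -sqrt(C1 + x^2)
 g(x) = sqrt(C1 + x^2)


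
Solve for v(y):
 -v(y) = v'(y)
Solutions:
 v(y) = C1*exp(-y)


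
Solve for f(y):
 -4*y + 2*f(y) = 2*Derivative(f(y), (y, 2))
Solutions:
 f(y) = C1*exp(-y) + C2*exp(y) + 2*y


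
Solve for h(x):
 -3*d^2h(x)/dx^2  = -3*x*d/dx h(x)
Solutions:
 h(x) = C1 + C2*erfi(sqrt(2)*x/2)


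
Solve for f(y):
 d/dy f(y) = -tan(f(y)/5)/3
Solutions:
 f(y) = -5*asin(C1*exp(-y/15)) + 5*pi
 f(y) = 5*asin(C1*exp(-y/15))


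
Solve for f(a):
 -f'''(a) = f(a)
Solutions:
 f(a) = C3*exp(-a) + (C1*sin(sqrt(3)*a/2) + C2*cos(sqrt(3)*a/2))*exp(a/2)


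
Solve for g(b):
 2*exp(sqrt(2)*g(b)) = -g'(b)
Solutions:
 g(b) = sqrt(2)*(2*log(1/(C1 + 2*b)) - log(2))/4


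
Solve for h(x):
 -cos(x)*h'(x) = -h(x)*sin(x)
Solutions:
 h(x) = C1/cos(x)


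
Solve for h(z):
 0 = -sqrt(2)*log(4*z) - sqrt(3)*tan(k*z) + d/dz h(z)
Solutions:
 h(z) = C1 + sqrt(2)*z*(log(z) - 1) + 2*sqrt(2)*z*log(2) + sqrt(3)*Piecewise((-log(cos(k*z))/k, Ne(k, 0)), (0, True))


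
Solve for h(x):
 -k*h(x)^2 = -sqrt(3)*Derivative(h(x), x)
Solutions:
 h(x) = -3/(C1 + sqrt(3)*k*x)


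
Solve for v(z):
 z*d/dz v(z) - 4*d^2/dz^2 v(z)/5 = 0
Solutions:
 v(z) = C1 + C2*erfi(sqrt(10)*z/4)


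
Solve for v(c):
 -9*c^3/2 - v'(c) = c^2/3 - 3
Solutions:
 v(c) = C1 - 9*c^4/8 - c^3/9 + 3*c


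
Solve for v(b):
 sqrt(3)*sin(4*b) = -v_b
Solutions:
 v(b) = C1 + sqrt(3)*cos(4*b)/4


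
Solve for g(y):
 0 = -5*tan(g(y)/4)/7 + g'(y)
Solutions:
 g(y) = -4*asin(C1*exp(5*y/28)) + 4*pi
 g(y) = 4*asin(C1*exp(5*y/28))


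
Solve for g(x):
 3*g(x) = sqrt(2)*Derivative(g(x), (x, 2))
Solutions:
 g(x) = C1*exp(-2^(3/4)*sqrt(3)*x/2) + C2*exp(2^(3/4)*sqrt(3)*x/2)


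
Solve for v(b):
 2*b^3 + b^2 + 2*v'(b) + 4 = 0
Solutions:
 v(b) = C1 - b^4/4 - b^3/6 - 2*b


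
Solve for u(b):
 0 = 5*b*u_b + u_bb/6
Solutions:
 u(b) = C1 + C2*erf(sqrt(15)*b)


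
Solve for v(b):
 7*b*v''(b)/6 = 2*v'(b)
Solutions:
 v(b) = C1 + C2*b^(19/7)


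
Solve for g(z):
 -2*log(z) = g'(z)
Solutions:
 g(z) = C1 - 2*z*log(z) + 2*z


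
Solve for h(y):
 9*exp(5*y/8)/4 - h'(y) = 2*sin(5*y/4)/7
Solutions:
 h(y) = C1 + 18*exp(5*y/8)/5 + 8*cos(5*y/4)/35


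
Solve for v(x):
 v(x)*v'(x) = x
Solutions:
 v(x) = -sqrt(C1 + x^2)
 v(x) = sqrt(C1 + x^2)


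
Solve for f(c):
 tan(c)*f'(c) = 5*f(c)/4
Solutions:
 f(c) = C1*sin(c)^(5/4)


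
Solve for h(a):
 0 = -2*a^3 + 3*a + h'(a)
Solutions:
 h(a) = C1 + a^4/2 - 3*a^2/2


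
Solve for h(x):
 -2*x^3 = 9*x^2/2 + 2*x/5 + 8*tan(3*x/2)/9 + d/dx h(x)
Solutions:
 h(x) = C1 - x^4/2 - 3*x^3/2 - x^2/5 + 16*log(cos(3*x/2))/27


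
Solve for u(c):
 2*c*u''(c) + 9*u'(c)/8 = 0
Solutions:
 u(c) = C1 + C2*c^(7/16)


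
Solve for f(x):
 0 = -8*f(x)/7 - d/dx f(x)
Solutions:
 f(x) = C1*exp(-8*x/7)


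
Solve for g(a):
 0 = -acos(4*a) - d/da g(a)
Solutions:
 g(a) = C1 - a*acos(4*a) + sqrt(1 - 16*a^2)/4


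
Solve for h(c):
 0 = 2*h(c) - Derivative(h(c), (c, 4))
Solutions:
 h(c) = C1*exp(-2^(1/4)*c) + C2*exp(2^(1/4)*c) + C3*sin(2^(1/4)*c) + C4*cos(2^(1/4)*c)


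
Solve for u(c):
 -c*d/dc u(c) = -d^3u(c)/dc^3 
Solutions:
 u(c) = C1 + Integral(C2*airyai(c) + C3*airybi(c), c)


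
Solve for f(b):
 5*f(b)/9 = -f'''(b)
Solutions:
 f(b) = C3*exp(-15^(1/3)*b/3) + (C1*sin(3^(5/6)*5^(1/3)*b/6) + C2*cos(3^(5/6)*5^(1/3)*b/6))*exp(15^(1/3)*b/6)


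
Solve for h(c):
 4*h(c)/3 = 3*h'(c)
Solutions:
 h(c) = C1*exp(4*c/9)


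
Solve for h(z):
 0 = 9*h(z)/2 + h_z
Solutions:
 h(z) = C1*exp(-9*z/2)


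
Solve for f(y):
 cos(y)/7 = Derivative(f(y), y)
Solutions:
 f(y) = C1 + sin(y)/7


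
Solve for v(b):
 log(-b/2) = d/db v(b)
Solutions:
 v(b) = C1 + b*log(-b) + b*(-1 - log(2))


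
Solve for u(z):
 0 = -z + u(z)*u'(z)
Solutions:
 u(z) = -sqrt(C1 + z^2)
 u(z) = sqrt(C1 + z^2)


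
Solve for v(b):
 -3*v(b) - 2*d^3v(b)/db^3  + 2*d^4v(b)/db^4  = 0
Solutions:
 v(b) = C1*exp(b*(1 - 2*sqrt(-2*2^(2/3)/(-3 + sqrt(137))^(1/3) + 1/4 + 2^(1/3)*(-3 + sqrt(137))^(1/3)/2))/4)*sin(b*sqrt(-2*2^(2/3)/(-3 + sqrt(137))^(1/3) - 1/2 + 2^(1/3)*(-3 + sqrt(137))^(1/3)/2 + 1/(4*sqrt(-2*2^(2/3)/(-3 + sqrt(137))^(1/3) + 1/4 + 2^(1/3)*(-3 + sqrt(137))^(1/3)/2)))/2) + C2*exp(b*(1 - 2*sqrt(-2*2^(2/3)/(-3 + sqrt(137))^(1/3) + 1/4 + 2^(1/3)*(-3 + sqrt(137))^(1/3)/2))/4)*cos(b*sqrt(-2*2^(2/3)/(-3 + sqrt(137))^(1/3) - 1/2 + 2^(1/3)*(-3 + sqrt(137))^(1/3)/2 + 1/(4*sqrt(-2*2^(2/3)/(-3 + sqrt(137))^(1/3) + 1/4 + 2^(1/3)*(-3 + sqrt(137))^(1/3)/2)))/2) + C3*exp(b*(2*sqrt(-2*2^(2/3)/(-3 + sqrt(137))^(1/3) + 1/4 + 2^(1/3)*(-3 + sqrt(137))^(1/3)/2) + 1 + 2*sqrt(-2^(1/3)*(-3 + sqrt(137))^(1/3)/2 + 1/2 + 2*2^(2/3)/(-3 + sqrt(137))^(1/3) + 1/(4*sqrt(-2*2^(2/3)/(-3 + sqrt(137))^(1/3) + 1/4 + 2^(1/3)*(-3 + sqrt(137))^(1/3)/2))))/4) + C4*exp(b*(-2*sqrt(-2^(1/3)*(-3 + sqrt(137))^(1/3)/2 + 1/2 + 2*2^(2/3)/(-3 + sqrt(137))^(1/3) + 1/(4*sqrt(-2*2^(2/3)/(-3 + sqrt(137))^(1/3) + 1/4 + 2^(1/3)*(-3 + sqrt(137))^(1/3)/2))) + 2*sqrt(-2*2^(2/3)/(-3 + sqrt(137))^(1/3) + 1/4 + 2^(1/3)*(-3 + sqrt(137))^(1/3)/2) + 1)/4)


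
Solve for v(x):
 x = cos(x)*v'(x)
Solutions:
 v(x) = C1 + Integral(x/cos(x), x)


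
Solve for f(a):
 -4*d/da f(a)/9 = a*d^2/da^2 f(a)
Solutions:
 f(a) = C1 + C2*a^(5/9)


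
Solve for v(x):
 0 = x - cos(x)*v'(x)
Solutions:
 v(x) = C1 + Integral(x/cos(x), x)


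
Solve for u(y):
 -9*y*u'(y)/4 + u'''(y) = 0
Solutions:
 u(y) = C1 + Integral(C2*airyai(2^(1/3)*3^(2/3)*y/2) + C3*airybi(2^(1/3)*3^(2/3)*y/2), y)


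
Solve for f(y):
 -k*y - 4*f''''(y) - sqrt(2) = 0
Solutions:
 f(y) = C1 + C2*y + C3*y^2 + C4*y^3 - k*y^5/480 - sqrt(2)*y^4/96


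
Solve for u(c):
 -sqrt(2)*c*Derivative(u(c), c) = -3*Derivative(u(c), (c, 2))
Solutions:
 u(c) = C1 + C2*erfi(2^(3/4)*sqrt(3)*c/6)


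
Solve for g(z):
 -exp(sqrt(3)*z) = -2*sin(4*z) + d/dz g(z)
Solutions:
 g(z) = C1 - sqrt(3)*exp(sqrt(3)*z)/3 - cos(4*z)/2


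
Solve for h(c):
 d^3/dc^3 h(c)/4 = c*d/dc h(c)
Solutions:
 h(c) = C1 + Integral(C2*airyai(2^(2/3)*c) + C3*airybi(2^(2/3)*c), c)


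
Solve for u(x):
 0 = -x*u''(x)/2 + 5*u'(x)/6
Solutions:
 u(x) = C1 + C2*x^(8/3)


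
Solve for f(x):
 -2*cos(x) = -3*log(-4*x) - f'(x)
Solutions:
 f(x) = C1 - 3*x*log(-x) - 6*x*log(2) + 3*x + 2*sin(x)


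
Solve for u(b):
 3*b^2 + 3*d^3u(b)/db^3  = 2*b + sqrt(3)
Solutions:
 u(b) = C1 + C2*b + C3*b^2 - b^5/60 + b^4/36 + sqrt(3)*b^3/18
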